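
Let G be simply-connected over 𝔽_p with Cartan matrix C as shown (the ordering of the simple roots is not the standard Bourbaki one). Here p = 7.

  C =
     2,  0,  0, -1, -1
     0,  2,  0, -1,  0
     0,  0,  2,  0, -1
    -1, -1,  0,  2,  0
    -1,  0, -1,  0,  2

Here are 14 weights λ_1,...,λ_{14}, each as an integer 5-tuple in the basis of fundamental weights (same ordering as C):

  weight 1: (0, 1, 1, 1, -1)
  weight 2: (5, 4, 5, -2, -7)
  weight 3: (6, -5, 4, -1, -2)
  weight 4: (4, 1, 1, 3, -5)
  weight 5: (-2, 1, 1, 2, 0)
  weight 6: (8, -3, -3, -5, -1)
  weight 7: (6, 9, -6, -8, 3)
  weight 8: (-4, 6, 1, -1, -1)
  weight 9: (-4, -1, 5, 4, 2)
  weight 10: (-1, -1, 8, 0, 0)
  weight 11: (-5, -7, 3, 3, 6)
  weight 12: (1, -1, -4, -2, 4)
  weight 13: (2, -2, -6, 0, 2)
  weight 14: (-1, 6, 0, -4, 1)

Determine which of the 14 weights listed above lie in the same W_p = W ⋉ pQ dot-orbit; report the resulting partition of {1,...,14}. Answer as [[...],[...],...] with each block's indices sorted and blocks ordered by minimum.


C ↔ A_5 under row/col permutation; |W(A_5)| = 720.

Folding the 14 weights λ_j+ρ into Ā_7 (reps in the given 5-coord order):

  [1] (1, 2, 2, 2, 0);  [2] (1, 1, 3, 0, 2);  [3] (2, 4, 0, 0, 1);  [4] (1, 2, 2, 2, 0);  [5] (1, 2, 2, 2, 0);  [6] (1, 2, 2, 2, 0);  [7] (2, 4, 0, 0, 1);  [8] (2, 4, 0, 0, 1);  [9] (1, 2, 2, 2, 0);  [10] (1, 1, 3, 0, 2);  [11] (2, 4, 0, 0, 1);  [12] (1, 1, 3, 0, 2);  [13] (1, 1, 3, 0, 2);  [14] (2, 4, 0, 0, 1)

Linkage partition of the 14 weights (3 classes, p=7):

[[1, 4, 5, 6, 9], [2, 10, 12, 13], [3, 7, 8, 11, 14]]


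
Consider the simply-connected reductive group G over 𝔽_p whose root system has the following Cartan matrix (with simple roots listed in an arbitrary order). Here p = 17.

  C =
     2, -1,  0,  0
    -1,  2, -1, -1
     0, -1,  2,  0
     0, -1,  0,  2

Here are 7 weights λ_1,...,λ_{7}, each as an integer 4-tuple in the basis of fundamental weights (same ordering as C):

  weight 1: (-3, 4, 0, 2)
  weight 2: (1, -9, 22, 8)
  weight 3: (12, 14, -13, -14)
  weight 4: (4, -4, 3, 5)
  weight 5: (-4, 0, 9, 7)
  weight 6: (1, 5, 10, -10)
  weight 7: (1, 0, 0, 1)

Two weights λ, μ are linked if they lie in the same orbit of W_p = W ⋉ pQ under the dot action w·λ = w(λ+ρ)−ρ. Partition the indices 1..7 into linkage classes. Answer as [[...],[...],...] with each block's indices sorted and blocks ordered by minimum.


C ↔ D_4 under row/col permutation; |W(D_4)| = 192.

λ_j+ρ reflected into Ā_17 (⟨·,θ^∨⟩≤17); 4-tuples as given:

  [1] (2, 3, 1, 3)
  [2] (1, 0, 8, 6)
  [3] (2, 1, 1, 2)
  [4] (2, 3, 1, 3)
  [5] (1, 0, 8, 6)
  [6] (1, 0, 8, 6)
  [7] (2, 1, 1, 2)

Partition of {1..7} into 3 W_17-dot-orbits:

[[1, 4], [2, 5, 6], [3, 7]]


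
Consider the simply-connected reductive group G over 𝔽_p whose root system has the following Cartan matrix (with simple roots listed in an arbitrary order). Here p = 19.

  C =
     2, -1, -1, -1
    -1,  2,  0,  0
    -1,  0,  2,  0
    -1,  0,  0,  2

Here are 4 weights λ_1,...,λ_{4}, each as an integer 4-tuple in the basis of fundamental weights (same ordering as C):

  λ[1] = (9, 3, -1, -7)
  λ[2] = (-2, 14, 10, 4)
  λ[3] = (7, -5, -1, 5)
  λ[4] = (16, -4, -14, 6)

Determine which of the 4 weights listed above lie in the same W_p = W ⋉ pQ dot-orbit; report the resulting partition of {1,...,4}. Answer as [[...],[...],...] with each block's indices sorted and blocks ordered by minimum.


Type D_4, rank 4, |W|=192; reorder rows/cols to standard.

W_19-reps of the 4 weights in Ā_19 (same 4-coord order as C):

    λ_1+ρ ↦ (4, 4, 0, 6)
    λ_2+ρ ↦ (4, 4, 0, 6)
    λ_3+ρ ↦ (4, 4, 0, 6)
    λ_4+ρ ↦ (3, 2, 8, 2)

Partition of {1..4} into 2 W_19-dot-orbits:

[[1, 2, 3], [4]]


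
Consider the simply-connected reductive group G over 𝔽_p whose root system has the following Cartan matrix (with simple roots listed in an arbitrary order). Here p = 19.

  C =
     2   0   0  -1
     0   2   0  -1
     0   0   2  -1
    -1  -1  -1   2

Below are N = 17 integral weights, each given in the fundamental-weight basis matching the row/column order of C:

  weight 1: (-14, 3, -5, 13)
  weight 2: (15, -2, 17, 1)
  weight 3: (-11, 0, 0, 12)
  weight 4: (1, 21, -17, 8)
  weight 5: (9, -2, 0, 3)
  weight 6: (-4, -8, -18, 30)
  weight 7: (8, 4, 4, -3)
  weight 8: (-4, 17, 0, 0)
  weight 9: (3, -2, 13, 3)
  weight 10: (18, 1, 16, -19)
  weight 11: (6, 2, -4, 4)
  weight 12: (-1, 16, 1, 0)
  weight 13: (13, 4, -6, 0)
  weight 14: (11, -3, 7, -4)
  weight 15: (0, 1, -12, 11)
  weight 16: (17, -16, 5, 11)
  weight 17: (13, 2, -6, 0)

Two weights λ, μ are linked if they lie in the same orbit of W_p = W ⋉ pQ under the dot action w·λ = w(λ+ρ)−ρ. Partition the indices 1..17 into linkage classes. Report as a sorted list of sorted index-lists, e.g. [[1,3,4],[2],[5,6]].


Dynkin diagram of C (from the 6 off-diagonal −1 entries): D_4.

Alcove-folded reps (p=19, 17 weights, presented ϖ-order):

    [1] (10, 1, 1, 3)
    [2] (1, 16, 1, 0)
    [3] (10, 1, 1, 3)
    [4] (7, 3, 3, 2)
    [5] (10, 1, 1, 3)
    [6] (7, 3, 3, 2)
    [7] (7, 3, 3, 2)
    [8] (1, 16, 1, 0)
    [9] (1, 2, 11, 1)
    [10] (1, 16, 1, 0)
    [11] (7, 3, 3, 2)
    [12] (1, 16, 1, 0)
    [13] (10, 1, 1, 3)
    [14] (7, 3, 3, 2)
    [15] (1, 2, 11, 1)
    [16] (1, 2, 11, 1)
    [17] (10, 1, 1, 3)

Grouping the 17 weights by Ā_19-representative: 4 linkage classes.

[[1, 3, 5, 13, 17], [2, 8, 10, 12], [4, 6, 7, 11, 14], [9, 15, 16]]


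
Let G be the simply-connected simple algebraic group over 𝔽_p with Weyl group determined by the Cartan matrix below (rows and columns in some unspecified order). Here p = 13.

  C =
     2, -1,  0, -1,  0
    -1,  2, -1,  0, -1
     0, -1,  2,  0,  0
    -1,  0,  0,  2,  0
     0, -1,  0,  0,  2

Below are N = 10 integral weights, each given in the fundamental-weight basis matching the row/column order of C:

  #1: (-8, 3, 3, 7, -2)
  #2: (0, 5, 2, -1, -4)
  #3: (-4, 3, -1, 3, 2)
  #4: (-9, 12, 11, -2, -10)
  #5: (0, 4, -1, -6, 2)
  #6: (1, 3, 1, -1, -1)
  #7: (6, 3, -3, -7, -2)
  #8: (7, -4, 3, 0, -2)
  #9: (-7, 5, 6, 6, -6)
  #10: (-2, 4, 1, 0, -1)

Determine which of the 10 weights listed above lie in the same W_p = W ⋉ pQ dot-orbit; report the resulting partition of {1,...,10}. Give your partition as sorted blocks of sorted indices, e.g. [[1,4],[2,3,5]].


Root system D_5: the 5×5 matrix C matches after relabeling.

W_13-reps of the 10 weights in Ā_13 (same 5-coord order as C):

  1: (3, 1, 0, 1, 3)
  2: (0, 3, 3, 0, 3)
  3: (3, 1, 0, 1, 3)
  4: (3, 1, 0, 1, 3)
  5: (3, 1, 0, 1, 3)
  6: (1, 4, 2, 0, 0)
  7: (1, 1, 2, 6, 1)
  8: (3, 1, 0, 1, 3)
  9: (1, 4, 2, 0, 0)
  10: (1, 4, 2, 0, 0)

The 10 indices split into 4 linkage classes (same alcove rep ⇔ same W_13-dot-orbit):

[[1, 3, 4, 5, 8], [2], [6, 9, 10], [7]]


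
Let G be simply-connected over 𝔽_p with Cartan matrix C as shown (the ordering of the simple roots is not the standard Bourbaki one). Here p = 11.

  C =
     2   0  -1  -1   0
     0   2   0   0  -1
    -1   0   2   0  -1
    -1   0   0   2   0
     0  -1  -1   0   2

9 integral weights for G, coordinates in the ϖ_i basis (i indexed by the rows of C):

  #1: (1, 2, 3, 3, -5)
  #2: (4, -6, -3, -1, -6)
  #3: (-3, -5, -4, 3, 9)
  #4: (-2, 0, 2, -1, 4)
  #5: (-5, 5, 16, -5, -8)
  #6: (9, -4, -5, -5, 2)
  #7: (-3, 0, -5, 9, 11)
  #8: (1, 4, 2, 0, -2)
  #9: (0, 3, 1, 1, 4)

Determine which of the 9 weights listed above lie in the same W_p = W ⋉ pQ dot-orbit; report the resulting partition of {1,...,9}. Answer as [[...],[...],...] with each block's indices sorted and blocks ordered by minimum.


Root system A_5: the 5×5 matrix C matches after relabeling.

Folding the 9 weights λ_j+ρ into Ā_11 (reps in the given 5-coord order):

  λ_1+ρ ↦ (2, 1, 0, 4, 3) · λ_2+ρ ↦ (2, 1, 0, 4, 3) · λ_3+ρ ↦ (2, 4, 2, 1, 1) · λ_4+ρ ↦ (0, 1, 2, 1, 5) · λ_5+ρ ↦ (2, 4, 2, 1, 1) · λ_6+ρ ↦ (2, 1, 0, 4, 3) · λ_7+ρ ↦ (2, 4, 2, 1, 1) · λ_8+ρ ↦ (2, 4, 2, 1, 1) · λ_9+ρ ↦ (0, 1, 2, 1, 5)

Partition of {1..9} into 3 W_11-dot-orbits:

[[1, 2, 6], [3, 5, 7, 8], [4, 9]]


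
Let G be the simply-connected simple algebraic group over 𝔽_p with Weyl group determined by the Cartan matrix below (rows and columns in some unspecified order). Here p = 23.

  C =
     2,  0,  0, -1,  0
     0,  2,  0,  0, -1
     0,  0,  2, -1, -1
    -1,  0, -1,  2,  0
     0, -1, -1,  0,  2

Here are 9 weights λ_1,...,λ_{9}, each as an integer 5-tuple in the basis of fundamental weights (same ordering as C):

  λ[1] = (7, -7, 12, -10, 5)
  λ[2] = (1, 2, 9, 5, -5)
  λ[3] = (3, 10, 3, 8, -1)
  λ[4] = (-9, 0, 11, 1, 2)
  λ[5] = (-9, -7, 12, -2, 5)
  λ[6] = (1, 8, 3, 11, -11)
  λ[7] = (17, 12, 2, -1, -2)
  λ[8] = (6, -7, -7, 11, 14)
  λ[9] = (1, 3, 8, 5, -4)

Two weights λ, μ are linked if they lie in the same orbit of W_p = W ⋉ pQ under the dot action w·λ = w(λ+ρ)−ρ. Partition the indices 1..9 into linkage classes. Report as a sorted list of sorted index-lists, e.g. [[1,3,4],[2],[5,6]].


Type A_5, rank 5, |W|=720; reorder rows/cols to standard.

W_23-reps of the 9 weights in Ā_23 (same 5-coord order as C):

  λ_1+ρ ↦ (1, 6, 4, 8, 0) · λ_2+ρ ↦ (2, 1, 6, 6, 3) · λ_3+ρ ↦ (1, 6, 4, 8, 0) · λ_4+ρ ↦ (2, 1, 6, 6, 3) · λ_5+ρ ↦ (1, 6, 4, 8, 0) · λ_6+ρ ↦ (2, 1, 6, 6, 3) · λ_7+ρ ↦ (8, 2, 2, 0, 1) · λ_8+ρ ↦ (2, 1, 6, 6, 3) · λ_9+ρ ↦ (2, 1, 6, 6, 3)

3 distinct reps among the 9 weights ⇒ 3 W_23-linkage classes:

[[1, 3, 5], [2, 4, 6, 8, 9], [7]]


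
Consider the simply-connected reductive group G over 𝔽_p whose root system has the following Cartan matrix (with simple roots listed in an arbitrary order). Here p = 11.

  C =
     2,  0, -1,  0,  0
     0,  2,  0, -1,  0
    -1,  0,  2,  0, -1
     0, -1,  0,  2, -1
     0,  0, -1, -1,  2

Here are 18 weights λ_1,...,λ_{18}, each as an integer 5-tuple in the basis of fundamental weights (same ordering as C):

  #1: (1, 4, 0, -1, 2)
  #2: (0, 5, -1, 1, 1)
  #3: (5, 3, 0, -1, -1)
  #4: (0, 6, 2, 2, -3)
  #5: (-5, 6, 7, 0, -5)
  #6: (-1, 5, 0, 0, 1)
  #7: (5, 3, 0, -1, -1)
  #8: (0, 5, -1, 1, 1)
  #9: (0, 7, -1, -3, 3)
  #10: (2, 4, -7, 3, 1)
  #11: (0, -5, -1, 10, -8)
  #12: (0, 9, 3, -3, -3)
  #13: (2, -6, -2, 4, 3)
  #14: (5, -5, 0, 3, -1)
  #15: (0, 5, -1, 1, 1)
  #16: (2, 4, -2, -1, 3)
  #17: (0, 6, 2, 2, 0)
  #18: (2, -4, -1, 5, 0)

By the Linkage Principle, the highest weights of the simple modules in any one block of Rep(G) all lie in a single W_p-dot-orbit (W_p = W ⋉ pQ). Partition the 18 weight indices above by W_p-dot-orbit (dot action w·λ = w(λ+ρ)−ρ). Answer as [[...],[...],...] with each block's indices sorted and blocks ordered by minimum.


Cartan matrix: type A_5 (|W|=720); un-permuting the 5 rows.

Folding the 18 weights λ_j+ρ into Ā_11 (reps in the given 5-coord order):

  1: (2, 5, 1, 0, 3)
  2: (1, 6, 0, 2, 2)
  3: (6, 4, 1, 0, 0)
  4: (0, 6, 1, 1, 2)
  5: (3, 3, 0, 3, 1)
  6: (0, 6, 1, 1, 2)
  7: (6, 4, 1, 0, 0)
  8: (1, 6, 0, 2, 2)
  9: (1, 6, 0, 2, 2)
  10: (2, 5, 1, 0, 3)
  11: (6, 4, 1, 0, 0)
  12: (1, 6, 0, 2, 2)
  13: (2, 5, 1, 0, 3)
  14: (6, 4, 1, 0, 0)
  15: (1, 6, 0, 2, 2)
  16: (2, 5, 1, 0, 3)
  17: (3, 3, 0, 3, 1)
  18: (3, 3, 0, 3, 1)

5 distinct reps among the 18 weights ⇒ 5 W_11-linkage classes:

[[1, 10, 13, 16], [2, 8, 9, 12, 15], [3, 7, 11, 14], [4, 6], [5, 17, 18]]


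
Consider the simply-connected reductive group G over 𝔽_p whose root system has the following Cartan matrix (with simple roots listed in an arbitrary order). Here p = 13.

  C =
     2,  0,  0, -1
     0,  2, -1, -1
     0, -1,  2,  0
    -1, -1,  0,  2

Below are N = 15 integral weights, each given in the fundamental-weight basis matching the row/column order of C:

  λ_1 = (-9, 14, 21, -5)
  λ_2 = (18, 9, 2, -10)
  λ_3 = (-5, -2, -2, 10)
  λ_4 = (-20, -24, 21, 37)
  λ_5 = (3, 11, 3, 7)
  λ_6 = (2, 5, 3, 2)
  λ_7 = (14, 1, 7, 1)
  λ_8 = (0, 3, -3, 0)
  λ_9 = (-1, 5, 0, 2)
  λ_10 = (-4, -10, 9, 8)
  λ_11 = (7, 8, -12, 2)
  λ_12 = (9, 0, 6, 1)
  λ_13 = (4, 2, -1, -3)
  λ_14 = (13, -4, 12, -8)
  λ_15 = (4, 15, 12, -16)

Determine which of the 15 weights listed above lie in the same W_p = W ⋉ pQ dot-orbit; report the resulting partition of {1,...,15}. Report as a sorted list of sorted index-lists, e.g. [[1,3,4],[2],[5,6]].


Type A_4, rank 4, |W|=120; reorder rows/cols to standard.

λ_j+ρ reflected into Ā_13 (⟨·,θ^∨⟩≤13); 4-tuples as given:

  1: (1, 2, 2, 1)
  2: (0, 6, 1, 3)
  3: (4, 1, 1, 5)
  4: (4, 1, 1, 5)
  5: (1, 2, 2, 1)
  6: (0, 6, 1, 3)
  7: (1, 2, 2, 1)
  8: (1, 2, 2, 1)
  9: (0, 6, 1, 3)
  10: (0, 6, 1, 3)
  11: (1, 2, 2, 1)
  12: (3, 1, 0, 2)
  13: (3, 1, 0, 2)
  14: (0, 6, 1, 3)
  15: (3, 1, 0, 2)

Grouping the 15 weights by Ā_13-representative: 4 linkage classes.

[[1, 5, 7, 8, 11], [2, 6, 9, 10, 14], [3, 4], [12, 13, 15]]


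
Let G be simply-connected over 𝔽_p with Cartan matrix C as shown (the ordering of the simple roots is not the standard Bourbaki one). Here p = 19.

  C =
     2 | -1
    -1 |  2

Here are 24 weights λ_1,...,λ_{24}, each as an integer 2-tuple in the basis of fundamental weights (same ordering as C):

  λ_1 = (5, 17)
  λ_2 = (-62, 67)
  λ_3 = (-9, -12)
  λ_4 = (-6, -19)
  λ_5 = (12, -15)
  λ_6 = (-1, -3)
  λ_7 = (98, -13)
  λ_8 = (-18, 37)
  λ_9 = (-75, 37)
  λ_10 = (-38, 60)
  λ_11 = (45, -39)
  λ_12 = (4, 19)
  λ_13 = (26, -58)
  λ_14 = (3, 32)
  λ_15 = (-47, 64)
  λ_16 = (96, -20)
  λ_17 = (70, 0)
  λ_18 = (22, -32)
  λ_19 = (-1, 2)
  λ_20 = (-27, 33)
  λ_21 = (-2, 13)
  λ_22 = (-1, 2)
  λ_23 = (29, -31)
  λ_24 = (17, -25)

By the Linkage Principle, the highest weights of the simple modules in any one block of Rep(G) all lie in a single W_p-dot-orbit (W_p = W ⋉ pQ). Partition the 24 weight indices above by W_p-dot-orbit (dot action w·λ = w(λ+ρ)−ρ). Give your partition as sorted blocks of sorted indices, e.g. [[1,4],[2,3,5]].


Root system A_2: the 2×2 matrix C matches after relabeling.

Alcove-folded reps (p=19, 24 weights, presented ϖ-order):

  [1] (1, 13) · [2] (4, 7) · [3] (11, 8) · [4] (14, 1) · [5] (1, 13) · [6] (2, 0) · [7] (4, 7) · [8] (2, 0) · [9] (2, 0) · [10] (14, 1) · [11] (11, 8) · [12] (1, 13) · [13] (11, 8) · [14] (14, 1) · [15] (11, 8) · [16] (2, 0) · [17] (14, 1) · [18] (4, 7) · [19] (0, 3) · [20] (4, 7) · [21] (1, 13) · [22] (0, 3) · [23] (11, 8) · [24] (1, 13)

6 distinct reps among the 24 weights ⇒ 6 W_19-linkage classes:

[[1, 5, 12, 21, 24], [2, 7, 18, 20], [3, 11, 13, 15, 23], [4, 10, 14, 17], [6, 8, 9, 16], [19, 22]]


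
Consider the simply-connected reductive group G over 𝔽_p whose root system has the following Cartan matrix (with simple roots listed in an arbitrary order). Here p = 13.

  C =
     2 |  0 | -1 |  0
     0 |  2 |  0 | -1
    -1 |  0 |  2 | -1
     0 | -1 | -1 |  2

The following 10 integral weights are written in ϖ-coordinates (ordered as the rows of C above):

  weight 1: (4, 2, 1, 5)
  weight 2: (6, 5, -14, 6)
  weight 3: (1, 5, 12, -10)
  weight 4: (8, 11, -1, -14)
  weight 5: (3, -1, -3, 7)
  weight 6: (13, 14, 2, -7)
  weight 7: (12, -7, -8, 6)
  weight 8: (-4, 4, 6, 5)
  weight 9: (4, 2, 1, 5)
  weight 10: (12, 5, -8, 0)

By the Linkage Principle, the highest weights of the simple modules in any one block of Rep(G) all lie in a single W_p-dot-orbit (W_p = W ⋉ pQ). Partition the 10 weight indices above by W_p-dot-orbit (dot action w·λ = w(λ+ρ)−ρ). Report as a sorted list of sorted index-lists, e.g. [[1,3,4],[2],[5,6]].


A_4 Cartan matrix, 4 simple roots permuted; ρ=(1,1,1,1).

Alcove-folded reps (p=13, 10 weights, presented ϖ-order):

  1: (2, 0, 2, 6) · 2: (6, 0, 1, 6) · 3: (0, 1, 4, 6) · 4: (4, 0, 8, 1) · 5: (2, 0, 2, 6) · 6: (2, 3, 0, 1) · 7: (6, 0, 1, 6) · 8: (2, 0, 2, 6) · 9: (2, 0, 2, 6) · 10: (6, 0, 1, 6)

Partition of {1..10} into 5 W_13-dot-orbits:

[[1, 5, 8, 9], [2, 7, 10], [3], [4], [6]]


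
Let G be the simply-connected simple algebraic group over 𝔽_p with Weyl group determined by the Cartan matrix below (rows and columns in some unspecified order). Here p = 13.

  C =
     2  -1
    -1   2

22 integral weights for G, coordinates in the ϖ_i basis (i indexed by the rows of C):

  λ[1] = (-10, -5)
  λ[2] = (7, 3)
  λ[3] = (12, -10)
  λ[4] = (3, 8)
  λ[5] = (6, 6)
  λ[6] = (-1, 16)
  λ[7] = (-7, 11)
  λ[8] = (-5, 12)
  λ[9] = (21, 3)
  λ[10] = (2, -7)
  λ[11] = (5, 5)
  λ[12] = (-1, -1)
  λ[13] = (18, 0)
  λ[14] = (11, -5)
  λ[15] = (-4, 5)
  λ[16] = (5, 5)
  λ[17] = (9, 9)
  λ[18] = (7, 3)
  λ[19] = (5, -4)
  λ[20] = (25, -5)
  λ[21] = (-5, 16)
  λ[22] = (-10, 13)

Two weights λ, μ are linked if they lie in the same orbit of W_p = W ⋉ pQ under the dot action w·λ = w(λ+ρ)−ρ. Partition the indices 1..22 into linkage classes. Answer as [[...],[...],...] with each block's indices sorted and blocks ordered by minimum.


Cartan matrix: type A_2 (|W|=6); un-permuting the 2 rows.

Alcove-folded reps (p=13, 22 weights, presented ϖ-order):

  1: (4, 9);  2: (8, 4);  3: (4, 9);  4: (4, 9);  5: (6, 6);  6: (4, 9);  7: (6, 6);  8: (4, 9);  9: (0, 9);  10: (3, 3);  11: (6, 6);  12: (0, 0);  13: (6, 6);  14: (8, 4);  15: (3, 3);  16: (6, 6);  17: (3, 3);  18: (8, 4);  19: (3, 3);  20: (0, 9);  21: (0, 9);  22: (8, 4)

Linkage partition of the 22 weights (6 classes, p=13):

[[1, 3, 4, 6, 8], [2, 14, 18, 22], [5, 7, 11, 13, 16], [9, 20, 21], [10, 15, 17, 19], [12]]


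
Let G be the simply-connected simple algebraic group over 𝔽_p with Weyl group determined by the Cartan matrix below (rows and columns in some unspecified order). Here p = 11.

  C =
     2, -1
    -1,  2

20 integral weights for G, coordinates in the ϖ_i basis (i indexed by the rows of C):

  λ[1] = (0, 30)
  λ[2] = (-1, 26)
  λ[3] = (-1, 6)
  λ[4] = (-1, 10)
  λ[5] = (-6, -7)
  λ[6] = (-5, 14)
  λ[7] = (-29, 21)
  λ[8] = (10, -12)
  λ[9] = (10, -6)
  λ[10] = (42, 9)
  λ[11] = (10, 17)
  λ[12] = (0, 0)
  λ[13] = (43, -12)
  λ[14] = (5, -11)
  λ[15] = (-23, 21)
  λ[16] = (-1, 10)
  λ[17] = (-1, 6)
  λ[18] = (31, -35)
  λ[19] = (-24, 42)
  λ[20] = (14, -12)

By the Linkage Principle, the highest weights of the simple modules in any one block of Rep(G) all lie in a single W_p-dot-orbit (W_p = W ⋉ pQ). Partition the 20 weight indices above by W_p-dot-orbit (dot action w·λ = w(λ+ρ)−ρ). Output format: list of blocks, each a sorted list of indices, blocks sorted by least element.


Root system A_2: the 2×2 matrix C matches after relabeling.

Folding the 20 weights λ_j+ρ into Ā_11 (reps in the given 2-coord order):

  λ_1+ρ ↦ (1, 1)
  λ_2+ρ ↦ (6, 0)
  λ_3+ρ ↦ (0, 7)
  λ_4+ρ ↦ (0, 11)
  λ_5+ρ ↦ (6, 5)
  λ_6+ρ ↦ (0, 7)
  λ_7+ρ ↦ (6, 5)
  λ_8+ρ ↦ (0, 11)
  λ_9+ρ ↦ (6, 5)
  λ_10+ρ ↦ (1, 1)
  λ_11+ρ ↦ (0, 7)
  λ_12+ρ ↦ (1, 1)
  λ_13+ρ ↦ (0, 11)
  λ_14+ρ ↦ (4, 6)
  λ_15+ρ ↦ (0, 11)
  λ_16+ρ ↦ (0, 11)
  λ_17+ρ ↦ (0, 7)
  λ_18+ρ ↦ (1, 1)
  λ_19+ρ ↦ (1, 1)
  λ_20+ρ ↦ (0, 7)

The 20 indices split into 6 linkage classes (same alcove rep ⇔ same W_11-dot-orbit):

[[1, 10, 12, 18, 19], [2], [3, 6, 11, 17, 20], [4, 8, 13, 15, 16], [5, 7, 9], [14]]


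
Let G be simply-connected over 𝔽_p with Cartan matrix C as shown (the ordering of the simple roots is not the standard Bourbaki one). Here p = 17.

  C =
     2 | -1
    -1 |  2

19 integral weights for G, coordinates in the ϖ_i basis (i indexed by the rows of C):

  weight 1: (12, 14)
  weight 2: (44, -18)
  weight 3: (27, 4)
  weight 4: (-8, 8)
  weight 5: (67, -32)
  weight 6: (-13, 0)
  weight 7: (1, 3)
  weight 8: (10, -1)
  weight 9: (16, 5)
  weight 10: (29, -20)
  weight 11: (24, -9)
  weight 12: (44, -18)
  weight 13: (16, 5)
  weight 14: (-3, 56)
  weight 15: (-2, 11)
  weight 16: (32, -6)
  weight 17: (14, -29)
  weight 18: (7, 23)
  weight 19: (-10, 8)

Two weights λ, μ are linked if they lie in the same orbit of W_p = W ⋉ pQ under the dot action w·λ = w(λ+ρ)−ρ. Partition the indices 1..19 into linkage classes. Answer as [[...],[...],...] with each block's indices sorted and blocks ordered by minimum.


Dynkin diagram of C (from the 2 off-diagonal −1 entries): A_2.

λ_j+ρ reflected into Ā_17 (⟨·,θ^∨⟩≤17); 2-tuples as given:

  λ_1 → (2, 4)
  λ_2 → (11, 0)
  λ_3 → (1, 11)
  λ_4 → (7, 2)
  λ_5 → (0, 3)
  λ_6 → (1, 11)
  λ_7 → (2, 4)
  λ_8 → (11, 0)
  λ_9 → (11, 0)
  λ_10 → (2, 4)
  λ_11 → (9, 0)
  λ_12 → (11, 0)
  λ_13 → (11, 0)
  λ_14 → (2, 4)
  λ_15 → (1, 11)
  λ_16 → (1, 11)
  λ_17 → (2, 4)
  λ_18 → (7, 2)
  λ_19 → (9, 0)

The 19 indices split into 6 linkage classes (same alcove rep ⇔ same W_17-dot-orbit):

[[1, 7, 10, 14, 17], [2, 8, 9, 12, 13], [3, 6, 15, 16], [4, 18], [5], [11, 19]]


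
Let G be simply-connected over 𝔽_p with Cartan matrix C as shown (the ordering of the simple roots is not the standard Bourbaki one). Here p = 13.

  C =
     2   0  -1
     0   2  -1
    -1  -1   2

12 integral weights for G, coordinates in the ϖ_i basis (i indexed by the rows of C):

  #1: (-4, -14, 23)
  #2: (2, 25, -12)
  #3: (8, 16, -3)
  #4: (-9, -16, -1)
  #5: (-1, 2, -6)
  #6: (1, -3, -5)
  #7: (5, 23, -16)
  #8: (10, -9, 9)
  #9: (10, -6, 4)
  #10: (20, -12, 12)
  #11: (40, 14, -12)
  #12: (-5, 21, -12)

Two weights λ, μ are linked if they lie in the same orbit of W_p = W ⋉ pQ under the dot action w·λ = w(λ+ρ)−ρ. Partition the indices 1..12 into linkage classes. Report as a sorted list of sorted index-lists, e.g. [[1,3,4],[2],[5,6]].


Cartan matrix: type A_3 (|W|=24); un-permuting the 3 rows.

Each λ_j+ρ reduced to Ā_13; 3-tuples below use C's row order:

  1: (8, 2, 0) · 2: (3, 0, 2) · 3: (2, 2, 2) · 4: (3, 0, 2) · 5: (3, 0, 2) · 6: (2, 2, 2) · 7: (2, 2, 2) · 8: (3, 0, 2) · 9: (8, 2, 0) · 10: (8, 2, 0) · 11: (2, 2, 2) · 12: (2, 2, 2)

These 12 weights hit 3 W_13-dot-orbits; sizes (3, 4, 5):

[[1, 9, 10], [2, 4, 5, 8], [3, 6, 7, 11, 12]]


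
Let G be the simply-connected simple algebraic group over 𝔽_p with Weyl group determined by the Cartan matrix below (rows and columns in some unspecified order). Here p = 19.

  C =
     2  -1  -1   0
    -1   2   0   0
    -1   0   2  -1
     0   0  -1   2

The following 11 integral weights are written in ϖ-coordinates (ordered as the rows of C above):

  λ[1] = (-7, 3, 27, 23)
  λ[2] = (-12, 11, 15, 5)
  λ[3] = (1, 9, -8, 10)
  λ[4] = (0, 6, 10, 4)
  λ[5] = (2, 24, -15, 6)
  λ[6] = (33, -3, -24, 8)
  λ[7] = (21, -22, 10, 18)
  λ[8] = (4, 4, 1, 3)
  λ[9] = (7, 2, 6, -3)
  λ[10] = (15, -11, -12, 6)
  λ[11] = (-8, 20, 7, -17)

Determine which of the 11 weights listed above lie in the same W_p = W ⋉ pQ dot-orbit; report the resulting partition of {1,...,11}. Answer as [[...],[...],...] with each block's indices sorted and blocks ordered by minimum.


A_4 Cartan matrix, 4 simple roots permuted; ρ=(1,1,1,1).

Each λ_j+ρ reduced to Ā_19; 4-tuples below use C's row order:

  1: (5, 5, 2, 4);  2: (8, 3, 5, 2);  3: (5, 5, 2, 4);  4: (1, 2, 11, 0);  5: (5, 5, 2, 4);  6: (4, 9, 4, 1);  7: (1, 2, 11, 0);  8: (5, 5, 2, 4);  9: (8, 3, 5, 2);  10: (5, 5, 2, 4);  11: (8, 3, 5, 2)

Grouping the 11 weights by Ā_19-representative: 4 linkage classes.

[[1, 3, 5, 8, 10], [2, 9, 11], [4, 7], [6]]


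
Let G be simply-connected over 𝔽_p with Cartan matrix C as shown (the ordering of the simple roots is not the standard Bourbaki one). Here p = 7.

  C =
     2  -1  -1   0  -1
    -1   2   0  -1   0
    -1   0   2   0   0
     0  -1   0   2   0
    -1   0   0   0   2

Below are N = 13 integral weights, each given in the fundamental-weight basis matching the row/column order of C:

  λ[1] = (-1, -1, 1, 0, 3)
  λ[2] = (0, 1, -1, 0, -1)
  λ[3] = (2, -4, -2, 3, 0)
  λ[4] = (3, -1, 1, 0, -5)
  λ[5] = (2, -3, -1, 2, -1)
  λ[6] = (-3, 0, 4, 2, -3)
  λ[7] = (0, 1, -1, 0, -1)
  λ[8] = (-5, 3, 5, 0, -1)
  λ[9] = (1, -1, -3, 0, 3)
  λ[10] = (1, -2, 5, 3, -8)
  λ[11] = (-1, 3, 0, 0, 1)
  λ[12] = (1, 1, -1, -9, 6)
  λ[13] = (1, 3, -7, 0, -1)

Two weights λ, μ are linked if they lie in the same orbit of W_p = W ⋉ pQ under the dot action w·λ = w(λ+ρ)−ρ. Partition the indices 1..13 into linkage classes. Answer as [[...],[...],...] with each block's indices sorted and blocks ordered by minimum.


Cartan matrix: type D_5 (|W|=1920); un-permuting the 5 rows.

Each λ_j+ρ reduced to Ā_7; 5-tuples below use C's row order:

  1: (0, 0, 2, 1, 4);  2: (1, 2, 0, 1, 0);  3: (1, 2, 0, 1, 0);  4: (0, 0, 2, 1, 4);  5: (1, 2, 0, 1, 0);  6: (1, 2, 0, 0, 1);  7: (1, 2, 0, 1, 0);  8: (0, 0, 2, 1, 4);  9: (0, 0, 2, 1, 4);  10: (0, 1, 0, 1, 1);  11: (1, 0, 0, 0, 1);  12: (1, 2, 0, 0, 1);  13: (0, 0, 2, 1, 4)

These 13 weights hit 5 W_7-dot-orbits; sizes (5, 4, 2, 1, 1):

[[1, 4, 8, 9, 13], [2, 3, 5, 7], [6, 12], [10], [11]]


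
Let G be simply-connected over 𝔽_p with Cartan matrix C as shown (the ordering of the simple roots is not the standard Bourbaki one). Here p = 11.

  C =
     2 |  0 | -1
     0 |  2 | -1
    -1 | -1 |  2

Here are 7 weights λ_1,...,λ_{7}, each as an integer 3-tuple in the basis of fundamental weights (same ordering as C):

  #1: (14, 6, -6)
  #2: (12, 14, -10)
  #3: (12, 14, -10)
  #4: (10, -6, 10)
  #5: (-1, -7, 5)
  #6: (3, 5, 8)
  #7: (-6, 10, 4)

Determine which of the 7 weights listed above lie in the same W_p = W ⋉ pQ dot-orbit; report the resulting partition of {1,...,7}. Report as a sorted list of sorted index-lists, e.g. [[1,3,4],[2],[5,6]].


Root system A_3: the 3×3 matrix C matches after relabeling.

Ā_11 reps of the 7 weights (A_3, coords as presented):

  λ_1 → (4, 4, 1) · λ_2 → (4, 2, 3) · λ_3 → (4, 2, 3) · λ_4 → (0, 6, 0) · λ_5 → (0, 6, 0) · λ_6 → (4, 2, 3) · λ_7 → (0, 6, 0)

Grouping the 7 weights by Ā_11-representative: 3 linkage classes.

[[1], [2, 3, 6], [4, 5, 7]]


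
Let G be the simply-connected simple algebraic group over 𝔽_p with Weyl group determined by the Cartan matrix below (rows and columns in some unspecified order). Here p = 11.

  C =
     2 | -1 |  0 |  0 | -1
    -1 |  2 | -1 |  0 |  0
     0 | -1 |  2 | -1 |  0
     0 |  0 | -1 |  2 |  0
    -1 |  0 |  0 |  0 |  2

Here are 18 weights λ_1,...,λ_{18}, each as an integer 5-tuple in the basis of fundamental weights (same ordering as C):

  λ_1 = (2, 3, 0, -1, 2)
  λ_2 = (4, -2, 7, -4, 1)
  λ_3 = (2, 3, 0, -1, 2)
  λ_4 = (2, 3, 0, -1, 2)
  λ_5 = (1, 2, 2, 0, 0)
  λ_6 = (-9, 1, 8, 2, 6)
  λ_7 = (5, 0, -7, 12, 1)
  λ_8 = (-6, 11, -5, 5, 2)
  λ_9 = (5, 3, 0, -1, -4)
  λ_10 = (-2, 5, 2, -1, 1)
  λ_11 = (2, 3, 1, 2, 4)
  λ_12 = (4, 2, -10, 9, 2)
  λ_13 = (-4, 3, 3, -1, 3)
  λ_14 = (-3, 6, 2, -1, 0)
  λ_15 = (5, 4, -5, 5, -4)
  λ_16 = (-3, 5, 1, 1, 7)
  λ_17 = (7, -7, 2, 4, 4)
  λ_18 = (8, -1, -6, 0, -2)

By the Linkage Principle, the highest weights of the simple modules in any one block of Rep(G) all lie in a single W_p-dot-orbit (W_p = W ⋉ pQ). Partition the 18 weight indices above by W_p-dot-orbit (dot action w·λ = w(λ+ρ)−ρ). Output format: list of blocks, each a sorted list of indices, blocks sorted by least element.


Type A_5, rank 5, |W|=720; reorder rows/cols to standard.

Folding the 18 weights λ_j+ρ into Ā_11 (reps in the given 5-coord order):

  1: (3, 4, 1, 0, 3) · 2: (3, 1, 4, 0, 1) · 3: (3, 4, 1, 0, 3) · 4: (3, 4, 1, 0, 3) · 5: (2, 3, 3, 1, 1) · 6: (1, 5, 3, 0, 1) · 7: (2, 3, 1, 2, 1) · 8: (2, 3, 3, 1, 1) · 9: (3, 4, 1, 0, 3) · 10: (1, 5, 3, 0, 1) · 11: (2, 3, 1, 2, 1) · 12: (1, 5, 3, 0, 1) · 13: (3, 1, 4, 0, 1) · 14: (1, 5, 3, 0, 1) · 15: (3, 1, 4, 0, 1) · 16: (2, 3, 1, 2, 1) · 17: (2, 3, 1, 2, 1) · 18: (3, 1, 4, 0, 1)

5 distinct reps among the 18 weights ⇒ 5 W_11-linkage classes:

[[1, 3, 4, 9], [2, 13, 15, 18], [5, 8], [6, 10, 12, 14], [7, 11, 16, 17]]


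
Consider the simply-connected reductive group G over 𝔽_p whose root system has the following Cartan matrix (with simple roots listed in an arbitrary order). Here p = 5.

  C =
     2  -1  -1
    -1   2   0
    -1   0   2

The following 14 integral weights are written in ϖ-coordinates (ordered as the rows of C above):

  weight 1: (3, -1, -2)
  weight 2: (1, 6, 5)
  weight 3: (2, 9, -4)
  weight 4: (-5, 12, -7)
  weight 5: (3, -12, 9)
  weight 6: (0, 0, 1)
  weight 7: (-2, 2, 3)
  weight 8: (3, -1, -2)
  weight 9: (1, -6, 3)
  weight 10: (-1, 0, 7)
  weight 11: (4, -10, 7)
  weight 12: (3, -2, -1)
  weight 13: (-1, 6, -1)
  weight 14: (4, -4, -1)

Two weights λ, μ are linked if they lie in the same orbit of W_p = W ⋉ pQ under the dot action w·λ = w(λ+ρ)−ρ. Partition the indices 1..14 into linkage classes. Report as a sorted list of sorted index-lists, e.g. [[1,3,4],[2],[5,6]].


A_3 Cartan matrix, 3 simple roots permuted; ρ=(1,1,1).

Folding the 14 weights λ_j+ρ into Ā_5 (reps in the given 3-coord order):

  λ_1 → (3, 0, 1) · λ_2 → (2, 2, 1) · λ_3 → (2, 3, 0) · λ_4 → (3, 1, 0) · λ_5 → (3, 1, 0) · λ_6 → (1, 1, 2) · λ_7 → (1, 1, 2) · λ_8 → (3, 0, 1) · λ_9 → (3, 1, 0) · λ_10 → (3, 0, 1) · λ_11 → (3, 0, 1) · λ_12 → (3, 1, 0) · λ_13 → (2, 3, 0) · λ_14 → (2, 3, 0)

5 distinct reps among the 14 weights ⇒ 5 W_5-linkage classes:

[[1, 8, 10, 11], [2], [3, 13, 14], [4, 5, 9, 12], [6, 7]]


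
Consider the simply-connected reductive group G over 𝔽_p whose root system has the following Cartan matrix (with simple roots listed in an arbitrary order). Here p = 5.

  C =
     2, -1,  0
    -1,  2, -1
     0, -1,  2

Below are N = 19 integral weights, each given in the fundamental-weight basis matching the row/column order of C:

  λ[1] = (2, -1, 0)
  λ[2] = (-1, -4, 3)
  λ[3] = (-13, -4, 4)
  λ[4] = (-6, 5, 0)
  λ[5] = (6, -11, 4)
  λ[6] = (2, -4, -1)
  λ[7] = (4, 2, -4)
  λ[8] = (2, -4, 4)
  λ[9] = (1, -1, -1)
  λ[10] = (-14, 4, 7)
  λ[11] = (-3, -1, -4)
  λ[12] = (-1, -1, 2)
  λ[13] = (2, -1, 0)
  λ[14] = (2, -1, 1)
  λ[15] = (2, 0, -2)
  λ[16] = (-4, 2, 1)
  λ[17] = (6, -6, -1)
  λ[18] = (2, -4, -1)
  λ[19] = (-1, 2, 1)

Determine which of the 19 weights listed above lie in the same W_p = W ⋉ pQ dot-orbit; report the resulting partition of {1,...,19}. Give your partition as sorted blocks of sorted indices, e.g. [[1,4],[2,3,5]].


C ↔ A_3 under row/col permutation; |W(A_3)| = 24.

Ā_5 reps of the 19 weights (A_3, coords as presented):

  [1] (3, 0, 1)
  [2] (3, 0, 1)
  [3] (0, 0, 3)
  [4] (3, 0, 1)
  [5] (2, 0, 0)
  [6] (0, 0, 3)
  [7] (2, 0, 0)
  [8] (0, 3, 2)
  [9] (2, 0, 0)
  [10] (3, 0, 2)
  [11] (3, 0, 2)
  [12] (0, 0, 3)
  [13] (3, 0, 1)
  [14] (3, 0, 2)
  [15] (3, 0, 1)
  [16] (3, 0, 2)
  [17] (0, 0, 3)
  [18] (0, 0, 3)
  [19] (0, 3, 2)

Linkage partition of the 19 weights (5 classes, p=5):

[[1, 2, 4, 13, 15], [3, 6, 12, 17, 18], [5, 7, 9], [8, 19], [10, 11, 14, 16]]


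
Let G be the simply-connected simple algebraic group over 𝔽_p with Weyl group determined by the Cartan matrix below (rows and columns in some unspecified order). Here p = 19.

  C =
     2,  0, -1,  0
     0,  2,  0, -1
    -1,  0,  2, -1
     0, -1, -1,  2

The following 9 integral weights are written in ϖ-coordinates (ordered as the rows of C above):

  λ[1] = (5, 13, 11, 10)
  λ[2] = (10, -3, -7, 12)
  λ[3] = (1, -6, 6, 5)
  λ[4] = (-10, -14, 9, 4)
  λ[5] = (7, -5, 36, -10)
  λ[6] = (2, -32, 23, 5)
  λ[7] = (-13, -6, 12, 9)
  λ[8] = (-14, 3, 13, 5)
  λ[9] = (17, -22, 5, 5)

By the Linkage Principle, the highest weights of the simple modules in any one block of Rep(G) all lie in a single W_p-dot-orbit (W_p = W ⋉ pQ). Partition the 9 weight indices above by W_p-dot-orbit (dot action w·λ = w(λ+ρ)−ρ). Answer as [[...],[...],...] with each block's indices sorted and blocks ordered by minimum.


Type A_4, rank 4, |W|=120; reorder rows/cols to standard.

Ā_19 reps of the 9 weights (A_4, coords as presented):

    λ_1 → (8, 1, 1, 5)
    λ_2 → (5, 2, 6, 5)
    λ_3 → (2, 5, 7, 1)
    λ_4 → (2, 5, 7, 1)
    λ_5 → (2, 5, 7, 1)
    λ_6 → (5, 2, 6, 5)
    λ_7 → (8, 1, 1, 5)
    λ_8 → (8, 1, 1, 5)
    λ_9 → (2, 5, 7, 1)

Partition of {1..9} into 3 W_19-dot-orbits:

[[1, 7, 8], [2, 6], [3, 4, 5, 9]]


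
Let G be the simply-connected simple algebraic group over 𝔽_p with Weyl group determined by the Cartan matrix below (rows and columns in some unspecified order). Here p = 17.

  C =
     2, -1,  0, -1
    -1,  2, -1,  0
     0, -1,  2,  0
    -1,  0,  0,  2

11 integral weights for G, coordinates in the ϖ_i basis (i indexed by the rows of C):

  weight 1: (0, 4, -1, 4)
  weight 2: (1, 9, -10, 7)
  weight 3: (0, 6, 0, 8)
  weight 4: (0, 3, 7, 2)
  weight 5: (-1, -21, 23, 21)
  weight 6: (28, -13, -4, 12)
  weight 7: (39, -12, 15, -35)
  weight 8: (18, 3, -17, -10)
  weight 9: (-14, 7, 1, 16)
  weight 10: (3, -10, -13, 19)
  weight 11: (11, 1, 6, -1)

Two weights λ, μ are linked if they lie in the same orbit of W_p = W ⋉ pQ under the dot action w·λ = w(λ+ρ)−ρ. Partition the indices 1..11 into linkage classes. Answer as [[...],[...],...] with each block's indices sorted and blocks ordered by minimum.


Cartan matrix: type A_4 (|W|=120); un-permuting the 4 rows.

Folding the 11 weights λ_j+ρ into Ā_17 (reps in the given 4-coord order):

  1: (1, 5, 0, 5);  2: (2, 1, 6, 5);  3: (1, 7, 0, 8);  4: (1, 4, 8, 3);  5: (8, 2, 3, 4);  6: (8, 2, 3, 4);  7: (1, 5, 0, 5);  8: (2, 8, 2, 1);  9: (8, 2, 3, 4);  10: (8, 2, 3, 4);  11: (8, 2, 3, 4)

Linkage partition of the 11 weights (6 classes, p=17):

[[1, 7], [2], [3], [4], [5, 6, 9, 10, 11], [8]]


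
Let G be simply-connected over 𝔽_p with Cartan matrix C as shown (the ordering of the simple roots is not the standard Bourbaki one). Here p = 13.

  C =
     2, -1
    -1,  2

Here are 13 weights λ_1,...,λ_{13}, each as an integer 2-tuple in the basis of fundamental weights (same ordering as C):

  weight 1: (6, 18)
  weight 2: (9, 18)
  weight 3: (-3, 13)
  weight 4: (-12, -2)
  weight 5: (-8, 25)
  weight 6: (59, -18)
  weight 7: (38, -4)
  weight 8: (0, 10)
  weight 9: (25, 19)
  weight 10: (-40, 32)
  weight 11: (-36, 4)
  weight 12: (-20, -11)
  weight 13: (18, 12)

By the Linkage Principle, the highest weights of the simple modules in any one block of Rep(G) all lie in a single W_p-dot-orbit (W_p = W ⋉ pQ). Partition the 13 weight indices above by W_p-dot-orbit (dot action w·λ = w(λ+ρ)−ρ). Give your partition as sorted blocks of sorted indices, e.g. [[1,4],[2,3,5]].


A_2 Cartan matrix, 2 simple roots permuted; ρ=(1,1).

W_13-reps of the 13 weights in Ā_13 (same 2-coord order as C):

  λ_1 → (6, 0) · λ_2 → (3, 3) · λ_3 → (1, 11) · λ_4 → (1, 11) · λ_5 → (6, 0) · λ_6 → (4, 5) · λ_7 → (3, 0) · λ_8 → (1, 11) · λ_9 → (6, 0) · λ_10 → (6, 0) · λ_11 → (4, 5) · λ_12 → (3, 3) · λ_13 → (6, 0)

Linkage partition of the 13 weights (5 classes, p=13):

[[1, 5, 9, 10, 13], [2, 12], [3, 4, 8], [6, 11], [7]]


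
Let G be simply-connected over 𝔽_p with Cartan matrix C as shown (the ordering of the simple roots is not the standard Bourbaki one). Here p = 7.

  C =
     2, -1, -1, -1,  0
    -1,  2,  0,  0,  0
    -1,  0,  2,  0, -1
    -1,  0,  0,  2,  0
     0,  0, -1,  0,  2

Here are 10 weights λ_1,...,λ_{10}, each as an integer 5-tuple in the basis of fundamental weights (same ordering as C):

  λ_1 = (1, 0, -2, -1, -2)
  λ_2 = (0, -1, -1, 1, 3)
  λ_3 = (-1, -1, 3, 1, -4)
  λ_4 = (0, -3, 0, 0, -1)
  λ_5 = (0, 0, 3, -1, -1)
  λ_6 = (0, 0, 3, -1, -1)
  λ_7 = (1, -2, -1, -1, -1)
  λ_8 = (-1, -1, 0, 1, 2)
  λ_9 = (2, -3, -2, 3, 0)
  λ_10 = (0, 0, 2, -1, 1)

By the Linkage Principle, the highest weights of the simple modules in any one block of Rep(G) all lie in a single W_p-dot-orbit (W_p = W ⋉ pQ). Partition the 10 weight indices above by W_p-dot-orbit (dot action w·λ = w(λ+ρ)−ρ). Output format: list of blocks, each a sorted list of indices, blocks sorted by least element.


Root system D_5: the 5×5 matrix C matches after relabeling.

Alcove-folded reps (p=7, 10 weights, presented ϖ-order):

  λ_1+ρ ↦ (0, 1, 1, 0, 1) · λ_2+ρ ↦ (0, 0, 1, 2, 3) · λ_3+ρ ↦ (0, 0, 1, 2, 3) · λ_4+ρ ↦ (1, 1, 0, 0, 0) · λ_5+ρ ↦ (1, 1, 0, 0, 0) · λ_6+ρ ↦ (1, 1, 0, 0, 0) · λ_7+ρ ↦ (1, 1, 0, 0, 0) · λ_8+ρ ↦ (0, 0, 1, 2, 3) · λ_9+ρ ↦ (0, 2, 0, 4, 0) · λ_10+ρ ↦ (0, 1, 1, 0, 1)

These 10 weights hit 4 W_7-dot-orbits; sizes (2, 3, 4, 1):

[[1, 10], [2, 3, 8], [4, 5, 6, 7], [9]]


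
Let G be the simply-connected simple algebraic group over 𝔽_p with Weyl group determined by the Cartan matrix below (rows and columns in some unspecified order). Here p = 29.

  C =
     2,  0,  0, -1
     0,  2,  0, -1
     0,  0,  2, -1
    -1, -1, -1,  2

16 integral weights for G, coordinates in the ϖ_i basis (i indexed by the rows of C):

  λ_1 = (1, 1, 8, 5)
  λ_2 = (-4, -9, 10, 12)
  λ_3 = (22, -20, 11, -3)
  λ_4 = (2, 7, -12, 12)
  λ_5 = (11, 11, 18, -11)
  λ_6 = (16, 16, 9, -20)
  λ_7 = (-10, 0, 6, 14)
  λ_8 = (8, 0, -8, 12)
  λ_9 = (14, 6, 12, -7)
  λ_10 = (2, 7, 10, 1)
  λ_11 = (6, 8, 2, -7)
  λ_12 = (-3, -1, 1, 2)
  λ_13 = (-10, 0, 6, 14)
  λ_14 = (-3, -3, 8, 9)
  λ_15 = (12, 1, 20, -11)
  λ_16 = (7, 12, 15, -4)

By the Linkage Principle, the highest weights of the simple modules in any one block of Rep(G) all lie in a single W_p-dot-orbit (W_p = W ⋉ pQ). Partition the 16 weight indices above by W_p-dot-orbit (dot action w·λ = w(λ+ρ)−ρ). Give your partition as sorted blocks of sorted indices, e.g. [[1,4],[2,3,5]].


Dynkin diagram of C (from the 6 off-diagonal −1 entries): D_4.

Each λ_j+ρ reduced to Ā_29; 4-tuples below use C's row order:

    λ_1 → (2, 2, 9, 6)
    λ_2 → (3, 8, 11, 2)
    λ_3 → (2, 2, 9, 6)
    λ_4 → (3, 8, 11, 2)
    λ_5 → (2, 2, 9, 6)
    λ_6 → (2, 2, 9, 6)
    λ_7 → (9, 1, 7, 6)
    λ_8 → (9, 1, 7, 6)
    λ_9 → (9, 1, 7, 6)
    λ_10 → (3, 8, 11, 2)
    λ_11 → (1, 3, 3, 3)
    λ_12 → (2, 0, 2, 1)
    λ_13 → (9, 1, 7, 6)
    λ_14 → (2, 2, 9, 6)
    λ_15 → (3, 8, 11, 2)
    λ_16 → (3, 8, 11, 2)

Grouping the 16 weights by Ā_29-representative: 5 linkage classes.

[[1, 3, 5, 6, 14], [2, 4, 10, 15, 16], [7, 8, 9, 13], [11], [12]]


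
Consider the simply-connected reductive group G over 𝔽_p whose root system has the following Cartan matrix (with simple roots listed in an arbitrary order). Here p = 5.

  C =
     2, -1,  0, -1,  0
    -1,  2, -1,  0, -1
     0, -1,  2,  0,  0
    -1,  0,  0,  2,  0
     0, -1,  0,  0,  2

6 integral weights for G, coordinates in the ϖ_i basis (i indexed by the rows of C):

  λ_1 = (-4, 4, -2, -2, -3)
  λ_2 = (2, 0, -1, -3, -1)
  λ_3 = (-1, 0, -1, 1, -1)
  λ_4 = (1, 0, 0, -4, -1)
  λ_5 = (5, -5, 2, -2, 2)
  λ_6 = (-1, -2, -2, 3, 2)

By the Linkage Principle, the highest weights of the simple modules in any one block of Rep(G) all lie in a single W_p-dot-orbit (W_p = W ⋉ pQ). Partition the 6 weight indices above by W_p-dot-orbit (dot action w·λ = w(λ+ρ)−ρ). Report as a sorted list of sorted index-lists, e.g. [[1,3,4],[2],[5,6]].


Root system D_5: the 5×5 matrix C matches after relabeling.

Each λ_j+ρ reduced to Ā_5; 5-tuples below use C's row order:

  λ_1+ρ ↦ (1, 0, 1, 2, 0) · λ_2+ρ ↦ (0, 1, 0, 2, 0) · λ_3+ρ ↦ (0, 1, 0, 2, 0) · λ_4+ρ ↦ (1, 0, 1, 2, 0) · λ_5+ρ ↦ (0, 1, 0, 2, 0) · λ_6+ρ ↦ (0, 1, 0, 2, 0)

These 6 weights hit 2 W_5-dot-orbits; sizes (2, 4):

[[1, 4], [2, 3, 5, 6]]


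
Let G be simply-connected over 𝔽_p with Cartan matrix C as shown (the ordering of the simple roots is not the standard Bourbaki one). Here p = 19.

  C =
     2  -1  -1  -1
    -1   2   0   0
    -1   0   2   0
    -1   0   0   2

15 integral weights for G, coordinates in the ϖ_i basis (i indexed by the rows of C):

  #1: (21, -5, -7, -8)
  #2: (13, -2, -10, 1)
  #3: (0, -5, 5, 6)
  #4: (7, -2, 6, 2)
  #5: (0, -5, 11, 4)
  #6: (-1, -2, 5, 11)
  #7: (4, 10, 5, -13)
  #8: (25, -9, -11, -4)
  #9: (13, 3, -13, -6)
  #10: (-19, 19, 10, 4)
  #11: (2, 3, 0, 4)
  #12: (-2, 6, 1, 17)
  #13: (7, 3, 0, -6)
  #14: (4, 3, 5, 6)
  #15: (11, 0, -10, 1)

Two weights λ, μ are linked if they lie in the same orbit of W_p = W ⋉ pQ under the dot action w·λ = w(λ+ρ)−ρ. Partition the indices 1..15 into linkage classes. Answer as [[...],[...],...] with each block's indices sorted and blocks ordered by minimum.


Dynkin diagram of C (from the 6 off-diagonal −1 entries): D_4.

Each λ_j+ρ reduced to Ā_19; 4-tuples below use C's row order:

  [1] (3, 1, 3, 4)
  [2] (3, 1, 9, 2)
  [3] (3, 1, 3, 4)
  [4] (1, 1, 7, 3)
  [5] (3, 1, 9, 2)
  [6] (1, 0, 5, 11)
  [7] (3, 4, 1, 5)
  [8] (3, 1, 3, 4)
  [9] (3, 1, 9, 2)
  [10] (1, 0, 5, 11)
  [11] (3, 4, 1, 5)
  [12] (1, 0, 5, 11)
  [13] (3, 4, 1, 5)
  [14] (3, 1, 3, 4)
  [15] (3, 1, 9, 2)

Partition of {1..15} into 5 W_19-dot-orbits:

[[1, 3, 8, 14], [2, 5, 9, 15], [4], [6, 10, 12], [7, 11, 13]]
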